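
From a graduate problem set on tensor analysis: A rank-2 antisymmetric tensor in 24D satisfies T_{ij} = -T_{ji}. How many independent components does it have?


An antisymmetric rank-2 tensor satisfies A_{ij} = -A_{ji}, so diagonal entries are zero.
The independent components are the upper-triangular entries: C(n, 2) = n(n-1)/2.
n = 24
C(24, 2) = 24 * 23 / 2 = 552 / 2 = 276

276


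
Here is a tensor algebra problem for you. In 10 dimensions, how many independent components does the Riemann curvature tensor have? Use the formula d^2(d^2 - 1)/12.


The Riemann tensor in d dimensions has d^2(d^2 - 1)/12 independent components.
d = 10, so d^2 = 100
d^2 - 1 = 99
d^2(d^2 - 1) = 100 * 99 = 9900
Divide by 12: 9900 / 12 = 825

825


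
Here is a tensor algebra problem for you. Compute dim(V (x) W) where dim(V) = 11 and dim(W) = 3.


The dimension of a tensor product is the product of dimensions.
dim(V) = 11, dim(W) = 3
dim(V (x) W) = 11 * 3 = 33

33


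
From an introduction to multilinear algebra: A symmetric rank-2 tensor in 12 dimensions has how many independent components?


A symmetric rank-2 tensor in d dimensions has d(d+1)/2 independent components.
d = 12
d(d+1)/2 = 12 * 13 / 2 = 156 / 2 = 78

78


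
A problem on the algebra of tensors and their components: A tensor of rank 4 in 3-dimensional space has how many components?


The number of components of a rank-r tensor in d dimensions is d^r.
Here d = 3 and r = 4.
3^4 = 81

81


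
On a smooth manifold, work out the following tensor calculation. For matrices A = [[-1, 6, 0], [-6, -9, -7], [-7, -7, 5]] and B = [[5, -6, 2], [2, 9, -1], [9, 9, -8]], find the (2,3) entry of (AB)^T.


(AB)^T_{ij} = (AB)_{ji} = sum_k A_{jk} B_{ki}.
For i=2, j=3 we need (AB)_{32}:
A_{31} * B_{12} = -7 * -6 = 42
A_{32} * B_{22} = -7 * 9 = -63
A_{33} * B_{32} = 5 * 9 = 45
Sum = 42 + -63 + 45 = 24

24


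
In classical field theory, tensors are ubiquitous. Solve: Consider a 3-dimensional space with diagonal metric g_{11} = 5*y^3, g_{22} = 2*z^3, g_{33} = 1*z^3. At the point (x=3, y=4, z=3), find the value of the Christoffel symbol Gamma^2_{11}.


For a diagonal metric, Gamma^k_{ij} = (1/2) g^{kk} (dg_{ik}/dx_j + dg_{jk}/dx_i - dg_{ij}/dx_k).
The metric is diagonal, so g_{ab} = 0 for a != b.
At the given point: g_{11} = 320, g_{22} = 54, g_{33} = 27
g^{22} = 1/54
dg_{12}/dx_1 = 0 (off-diagonal)
dg_{12}/dx_1 = 0 (off-diagonal)
dg_{11}/dx_2 = dg_{11}/dx_2 = 240
Numerator = 0 + 0 - 240 = -240
Gamma^2_{11} = -240 / (2 * 54) = -20/9

-20/9


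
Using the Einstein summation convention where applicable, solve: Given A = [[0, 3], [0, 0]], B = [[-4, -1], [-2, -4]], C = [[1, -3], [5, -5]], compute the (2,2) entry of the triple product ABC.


(ABC)_{22} = sum_m (AB)_{2m} C_{m2}. First compute row 2 of AB.
(AB)_{21} = 0*-4 + 0*-2 = 0
(AB)_{22} = 0*-1 + 0*-4 = 0
Now contract with column 2 of C:
(AB)_{21} * C_{12} = 0 * -3 = 0
(AB)_{22} * C_{22} = 0 * -5 = 0
(ABC)_{22} = 0 + 0 = 0

0


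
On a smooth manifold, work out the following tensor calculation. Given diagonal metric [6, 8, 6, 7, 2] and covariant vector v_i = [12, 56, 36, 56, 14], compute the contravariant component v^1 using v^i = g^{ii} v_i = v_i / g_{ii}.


To raise an index with a diagonal metric: v^i = v_i / g_{ii}.
For index 1: v_1 = 12, g_{11} = 6
v^1 = 12 / 6 = 2

2


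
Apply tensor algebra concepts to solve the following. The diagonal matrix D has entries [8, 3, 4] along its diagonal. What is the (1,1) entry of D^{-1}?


For a diagonal matrix, the inverse has entries (D^{-1})_{ii} = 1/d_{ii}.
The diagonal entries are: d_{11} = 8, d_{22} = 3, d_{33} = 4
We need (D^{-1})_{11} = 1/d_{11} = 1/8 = 1/8

1/8


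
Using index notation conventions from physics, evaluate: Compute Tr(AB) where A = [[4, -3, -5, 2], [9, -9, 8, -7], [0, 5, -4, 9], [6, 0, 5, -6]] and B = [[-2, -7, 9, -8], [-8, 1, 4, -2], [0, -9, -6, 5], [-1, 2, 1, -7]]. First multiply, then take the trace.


Tr(AB) = sum_i (AB)_{ii} where (AB)_{ii} = sum_k A_{ik} B_{ki}.
(AB)_{11} = 4*-2 + -3*-8 + -5*0 + 2*-1 = 14
(AB)_{22} = 9*-7 + -9*1 + 8*-9 + -7*2 = -158
(AB)_{33} = 0*9 + 5*4 + -4*-6 + 9*1 = 53
(AB)_{44} = 6*-8 + 0*-2 + 5*5 + -6*-7 = 19
Tr(AB) = 14 + -158 + 53 + 19 = -72

-72


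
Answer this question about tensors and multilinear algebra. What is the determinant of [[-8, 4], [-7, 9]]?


For a 2x2 matrix [[a, b], [c, d]], det = a*d - b*c.
a = -8, b = 4, c = -7, d = 9
a*d = -8 * 9 = -72
b*c = 4 * -7 = -28
det = -72 - -28 = -44

-44


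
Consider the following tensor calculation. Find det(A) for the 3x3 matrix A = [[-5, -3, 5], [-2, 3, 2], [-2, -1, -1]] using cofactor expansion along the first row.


Expanding along the first row, det(A) = a11*M_11 - a12*M_12 + a13*M_13, where M_1j is the (1,j) minor.
Minor M_11 = 3*-1 - 2*-1 = -1
Minor M_12 = -2*-1 - 2*-2 = 6
Minor M_13 = -2*-1 - 3*-2 = 8
det = -5*(-1) - -3*(6) + 5*(8)
    = 5 - -18 + 40
    = 63

63


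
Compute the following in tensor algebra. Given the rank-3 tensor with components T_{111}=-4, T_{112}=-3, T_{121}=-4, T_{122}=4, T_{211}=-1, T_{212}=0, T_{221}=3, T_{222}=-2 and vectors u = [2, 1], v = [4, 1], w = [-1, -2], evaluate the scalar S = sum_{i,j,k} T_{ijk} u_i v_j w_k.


S = sum over i,j,k of T_{ijk} u_i v_j w_k. Expanding all 8 terms:
T_{111}*u_1*v_1*w_1 = -4*2*4*-1 = 32  (running total: 32)
T_{112}*u_1*v_1*w_2 = -3*2*4*-2 = 48  (running total: 80)
T_{121}*u_1*v_2*w_1 = -4*2*1*-1 = 8  (running total: 88)
T_{122}*u_1*v_2*w_2 = 4*2*1*-2 = -16  (running total: 72)
T_{211}*u_2*v_1*w_1 = -1*1*4*-1 = 4  (running total: 76)
T_{212}*u_2*v_1*w_2 = 0*1*4*-2 = 0  (running total: 76)
T_{221}*u_2*v_2*w_1 = 3*1*1*-1 = -3  (running total: 73)
T_{222}*u_2*v_2*w_2 = -2*1*1*-2 = 4  (running total: 77)
S = 77

77


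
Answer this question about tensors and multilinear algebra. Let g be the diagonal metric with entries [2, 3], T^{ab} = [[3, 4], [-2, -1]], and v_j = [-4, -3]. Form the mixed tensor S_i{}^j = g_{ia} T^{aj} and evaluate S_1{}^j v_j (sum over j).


Step 1: lower the first index. For a diagonal metric, g_{ia} T^{aj} = g_{ii} T^{ij} (no sum on i).
g_{11} = 2
S_1{}^1 = 2 * T^{11} = 2 * 3 = 6
S_1{}^2 = 2 * T^{12} = 2 * 4 = 8
Step 2: contract S_1{}^j with v_j.
S_1{}^1 * v_1 = 6 * -4 = -24
S_1{}^2 * v_2 = 8 * -3 = -24
Result = -24 + -24 = -48

-48


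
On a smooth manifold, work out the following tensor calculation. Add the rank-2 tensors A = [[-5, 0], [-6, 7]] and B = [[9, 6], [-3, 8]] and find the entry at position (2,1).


Tensor addition is component-wise: (A + B)_{ij} = A_{ij} + B_{ij}.
A_{21} = -6
B_{21} = -3
(A + B)_{21} = -6 + -3 = -9

-9


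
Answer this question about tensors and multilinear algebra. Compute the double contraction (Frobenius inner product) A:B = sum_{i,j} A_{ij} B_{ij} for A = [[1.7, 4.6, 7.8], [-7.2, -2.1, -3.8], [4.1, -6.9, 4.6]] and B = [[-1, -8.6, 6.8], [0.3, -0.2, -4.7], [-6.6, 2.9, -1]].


A:B = sum over all i,j of A_{ij} * B_{ij}.
Row 1: 1.7*-1=-1.7, 4.6*-8.6=-39.56, 7.8*6.8=53.04 => row sum = 11.78
Row 2: -7.2*0.3=-2.16, -2.1*-0.2=0.42, -3.8*-4.7=17.86 => row sum = 16.12
Row 3: 4.1*-6.6=-27.06, -6.9*2.9=-20.01, 4.6*-1=-4.6 => row sum = -51.67
Total = 11.78 + 16.12 + -51.67 = -23.77

-23.77


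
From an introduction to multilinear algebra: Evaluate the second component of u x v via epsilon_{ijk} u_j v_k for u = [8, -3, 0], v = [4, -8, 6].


(u x v)_2 = sum_{j,k} epsilon_{2jk} u_j v_k. Only permutations of (1,2,3) contribute; the two non-zero terms are:
eps_{213} u_1 v_3 = -1 * 8 * 6 = -48
eps_{231} u_3 v_1 = 1 * 0 * 4 = 0
(u x v)_2 = -48

-48


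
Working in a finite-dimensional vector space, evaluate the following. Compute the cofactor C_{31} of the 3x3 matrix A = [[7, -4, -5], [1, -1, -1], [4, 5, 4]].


To find cofactor C_{31}, delete row 3 and column 1.
The resulting 2x2 submatrix is: [[-4, -5], [-1, -1]]
Minor M_{31} = -4*-1 - -5*-1
  = 4 - 5 = -1
Sign = (-1)^(3+1) = (-1)^4 = 1
Cofactor C_{31} = 1 * -1 = -1

-1


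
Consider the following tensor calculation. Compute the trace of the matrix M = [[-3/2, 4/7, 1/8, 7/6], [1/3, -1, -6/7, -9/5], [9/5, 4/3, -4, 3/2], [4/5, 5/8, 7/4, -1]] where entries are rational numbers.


The trace is the sum of diagonal entries.
Diagonal: M[1,1] = -3/2, M[2,2] = -1, M[3,3] = -4, M[4,4] = -1
Tr(M) = -3/2 + -1 + -4 + -1
Computing step by step:
After adding M[1,1]: -3/2
After adding M[2,2]: -5/2
After adding M[3,3]: -13/2
After adding M[4,4]: -15/2
Tr(M) = -15/2

-15/2


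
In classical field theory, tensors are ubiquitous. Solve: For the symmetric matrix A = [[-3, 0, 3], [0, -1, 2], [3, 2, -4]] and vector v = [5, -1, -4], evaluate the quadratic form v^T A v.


First compute Av:
(Av)_1 = -3*5 + 0*-1 + 3*-4 = -27
(Av)_2 = 0*5 + -1*-1 + 2*-4 = -7
(Av)_3 = 3*5 + 2*-1 + -4*-4 = 29
Av = [-27, -7, 29]
Then v^T (Av) = 5*-27 + -1*-7 + -4*29
= -135 + 7 + -116 = -244

-244


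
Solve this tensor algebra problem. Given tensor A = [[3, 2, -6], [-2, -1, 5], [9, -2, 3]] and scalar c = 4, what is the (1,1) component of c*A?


Scalar multiplication: (cA)_{ij} = c * A_{ij}.
c = 4
A_{11} = 3
(cA)_{11} = 4 * 3 = 12

12


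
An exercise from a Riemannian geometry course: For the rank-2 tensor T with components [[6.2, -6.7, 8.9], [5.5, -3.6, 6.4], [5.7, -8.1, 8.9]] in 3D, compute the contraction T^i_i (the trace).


The contraction (trace) of a rank-2 tensor is the sum of its diagonal elements.
Diagonal entries: A[1,1] = 6.2, A[2,2] = -3.6, A[3,3] = 8.9
Tr(A) = 6.2 + -3.6 + 8.9 = 11.5

11.5


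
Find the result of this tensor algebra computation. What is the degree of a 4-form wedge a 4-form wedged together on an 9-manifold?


The degree of a wedge product is the sum of the degrees of the individual forms.
Degrees: 4, 4
Total degree = 4 + 4 = 8

8


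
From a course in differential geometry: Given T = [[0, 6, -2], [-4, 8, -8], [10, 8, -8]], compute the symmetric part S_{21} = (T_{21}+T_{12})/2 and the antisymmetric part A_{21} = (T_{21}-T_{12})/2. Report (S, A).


T_{21} = -4
T_{12} = 6
S_{21} = (-4 + 6)/2 = 2/2 = 1
A_{21} = (-4 - 6)/2 = -10/2 = -5
Check: S + A = 1 + -5 = -4 = T_{21}.

(1, -5)


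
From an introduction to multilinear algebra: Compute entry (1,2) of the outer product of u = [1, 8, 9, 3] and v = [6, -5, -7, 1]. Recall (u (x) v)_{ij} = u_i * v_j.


The outer product entry T_{ij} = u_i * v_j.
We need i=1, j=2.
u_1 = 1, v_2 = -5
T_{1,2} = 1 * -5 = -5

-5


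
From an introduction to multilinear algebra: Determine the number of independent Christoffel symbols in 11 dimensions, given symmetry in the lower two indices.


Christoffel symbols Gamma^k_{ij} are symmetric in i,j, so there are d * d(d+1)/2 independent symbols.
d = 11
d(d+1)/2 = 11 * 12 / 2 = 66
Total = 11 * 66 = 726

726


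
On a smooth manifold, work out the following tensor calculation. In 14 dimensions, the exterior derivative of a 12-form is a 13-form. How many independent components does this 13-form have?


The exterior derivative of a p-form is a (p+1)-form.
Its number of independent components is C(n, p+1).
n = 14, p+1 = 13
C(14, 13) = 14

14


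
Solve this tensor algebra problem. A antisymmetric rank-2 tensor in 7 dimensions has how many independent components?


A antisymmetric rank-2 tensor in d dimensions has d(d-1)/2 independent components.
d = 7
d(d-1)/2 = 7 * 6 / 2 = 42 / 2 = 21

21


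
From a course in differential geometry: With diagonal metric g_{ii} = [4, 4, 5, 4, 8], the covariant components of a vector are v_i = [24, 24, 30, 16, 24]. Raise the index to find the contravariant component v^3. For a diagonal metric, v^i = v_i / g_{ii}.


To raise an index with a diagonal metric: v^i = v_i / g_{ii}.
For index 3: v_3 = 30, g_{33} = 5
v^3 = 30 / 5 = 6

6


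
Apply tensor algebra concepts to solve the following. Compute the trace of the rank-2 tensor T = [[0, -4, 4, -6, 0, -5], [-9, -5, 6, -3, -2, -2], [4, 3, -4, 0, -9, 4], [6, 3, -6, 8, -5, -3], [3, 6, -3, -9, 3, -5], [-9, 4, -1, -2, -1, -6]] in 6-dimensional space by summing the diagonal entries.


The contraction (trace) of a rank-2 tensor is the sum of its diagonal elements.
Diagonal entries: A[1,1] = 0, A[2,2] = -5, A[3,3] = -4, A[4,4] = 8, A[5,5] = 3, A[6,6] = -6
Tr(A) = 0 + -5 + -4 + 8 + 3 + -6 = -4

-4


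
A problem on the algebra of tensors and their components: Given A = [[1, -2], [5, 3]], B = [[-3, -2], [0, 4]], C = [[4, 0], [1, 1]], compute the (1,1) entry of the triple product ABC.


(ABC)_{11} = sum_m (AB)_{1m} C_{m1}. First compute row 1 of AB.
(AB)_{11} = 1*-3 + -2*0 = -3
(AB)_{12} = 1*-2 + -2*4 = -10
Now contract with column 1 of C:
(AB)_{11} * C_{11} = -3 * 4 = -12
(AB)_{12} * C_{21} = -10 * 1 = -10
(ABC)_{11} = -12 + -10 = -22

-22


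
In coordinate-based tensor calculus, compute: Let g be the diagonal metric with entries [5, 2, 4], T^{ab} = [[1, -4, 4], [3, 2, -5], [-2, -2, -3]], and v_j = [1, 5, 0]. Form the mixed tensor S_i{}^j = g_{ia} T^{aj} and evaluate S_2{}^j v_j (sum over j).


Step 1: lower the first index. For a diagonal metric, g_{ia} T^{aj} = g_{ii} T^{ij} (no sum on i).
g_{22} = 2
S_2{}^1 = 2 * T^{21} = 2 * 3 = 6
S_2{}^2 = 2 * T^{22} = 2 * 2 = 4
S_2{}^3 = 2 * T^{23} = 2 * -5 = -10
Step 2: contract S_2{}^j with v_j.
S_2{}^1 * v_1 = 6 * 1 = 6
S_2{}^2 * v_2 = 4 * 5 = 20
S_2{}^3 * v_3 = -10 * 0 = 0
Result = 6 + 20 + 0 = 26

26


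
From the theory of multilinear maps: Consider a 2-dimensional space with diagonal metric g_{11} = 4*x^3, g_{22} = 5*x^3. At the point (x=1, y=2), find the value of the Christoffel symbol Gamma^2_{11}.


For a diagonal metric, Gamma^k_{ij} = (1/2) g^{kk} (dg_{ik}/dx_j + dg_{jk}/dx_i - dg_{ij}/dx_k).
The metric is diagonal, so g_{ab} = 0 for a != b.
At the given point: g_{11} = 4, g_{22} = 5
g^{22} = 1/5
dg_{12}/dx_1 = 0 (off-diagonal)
dg_{12}/dx_1 = 0 (off-diagonal)
dg_{11}/dx_2 = dg_{11}/dx_2 = 0
Numerator = 0 + 0 - 0 = 0
Gamma^2_{11} = 0 / (2 * 5) = 0

0


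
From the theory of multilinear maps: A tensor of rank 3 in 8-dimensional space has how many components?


The number of components of a rank-r tensor in d dimensions is d^r.
Here d = 8 and r = 3.
8^3 = 512

512


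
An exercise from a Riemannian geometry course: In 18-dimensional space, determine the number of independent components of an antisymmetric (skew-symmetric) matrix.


An antisymmetric rank-2 tensor satisfies A_{ij} = -A_{ji}, so diagonal entries are zero.
The independent components are the upper-triangular entries: C(n, 2) = n(n-1)/2.
n = 18
C(18, 2) = 18 * 17 / 2 = 306 / 2 = 153

153


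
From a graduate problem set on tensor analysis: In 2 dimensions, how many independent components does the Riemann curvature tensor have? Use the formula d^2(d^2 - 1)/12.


The Riemann tensor in d dimensions has d^2(d^2 - 1)/12 independent components.
d = 2, so d^2 = 4
d^2 - 1 = 3
d^2(d^2 - 1) = 4 * 3 = 12
Divide by 12: 12 / 12 = 1

1


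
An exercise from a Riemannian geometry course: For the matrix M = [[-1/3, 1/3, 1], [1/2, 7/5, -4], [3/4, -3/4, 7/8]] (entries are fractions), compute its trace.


The trace is the sum of diagonal entries.
Diagonal: M[1,1] = -1/3, M[2,2] = 7/5, M[3,3] = 7/8
Tr(M) = -1/3 + 7/5 + 7/8
Computing step by step:
After adding M[1,1]: -1/3
After adding M[2,2]: 16/15
After adding M[3,3]: 233/120
Tr(M) = 233/120

233/120


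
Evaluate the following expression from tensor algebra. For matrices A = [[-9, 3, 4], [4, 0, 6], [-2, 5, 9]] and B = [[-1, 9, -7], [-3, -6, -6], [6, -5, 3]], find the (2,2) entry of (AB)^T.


(AB)^T_{ij} = (AB)_{ji} = sum_k A_{jk} B_{ki}.
For i=2, j=2 we need (AB)_{22}:
A_{21} * B_{12} = 4 * 9 = 36
A_{22} * B_{22} = 0 * -6 = 0
A_{23} * B_{32} = 6 * -5 = -30
Sum = 36 + 0 + -30 = 6

6


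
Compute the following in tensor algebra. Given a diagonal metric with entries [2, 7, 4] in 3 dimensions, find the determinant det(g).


For a diagonal metric, the determinant is the product of diagonal entries.
Diagonal entries: 2, 7, 4
det(g) = 2 * 7 * 4 = 56

56


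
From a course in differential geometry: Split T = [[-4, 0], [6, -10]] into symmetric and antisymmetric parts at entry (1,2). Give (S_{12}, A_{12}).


T_{12} = 0
T_{21} = 6
S_{12} = (0 + 6)/2 = 6/2 = 3
A_{12} = (0 - 6)/2 = -6/2 = -3
Check: S + A = 3 + -3 = 0 = T_{12}.

(3, -3)


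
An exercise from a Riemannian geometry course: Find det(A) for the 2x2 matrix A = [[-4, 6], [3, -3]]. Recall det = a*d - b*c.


For a 2x2 matrix [[a, b], [c, d]], det = a*d - b*c.
a = -4, b = 6, c = 3, d = -3
a*d = -4 * -3 = 12
b*c = 6 * 3 = 18
det = 12 - 18 = -6

-6


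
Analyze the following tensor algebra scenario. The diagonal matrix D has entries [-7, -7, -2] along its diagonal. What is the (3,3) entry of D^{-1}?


For a diagonal matrix, the inverse has entries (D^{-1})_{ii} = 1/d_{ii}.
The diagonal entries are: d_{11} = -7, d_{22} = -7, d_{33} = -2
We need (D^{-1})_{33} = 1/d_{33} = 1/-2 = -1/2

-1/2


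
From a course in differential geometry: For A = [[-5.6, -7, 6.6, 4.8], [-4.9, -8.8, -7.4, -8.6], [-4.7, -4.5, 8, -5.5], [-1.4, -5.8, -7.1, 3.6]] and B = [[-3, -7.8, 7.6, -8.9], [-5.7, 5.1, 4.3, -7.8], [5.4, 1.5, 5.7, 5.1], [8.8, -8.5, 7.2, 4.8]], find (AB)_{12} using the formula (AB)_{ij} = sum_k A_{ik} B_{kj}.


(AB)_{ij} = sum_k A_{ik} B_{kj}.
For i=1, j=2:
A_{11} * B_{12} = -5.6 * -7.8 = 43.68
A_{12} * B_{22} = -7 * 5.1 = -35.7
A_{13} * B_{32} = 6.6 * 1.5 = 9.9
A_{14} * B_{42} = 4.8 * -8.5 = -40.8
Sum = 43.68 + -35.7 + 9.9 + -40.8 = -22.92

-22.92


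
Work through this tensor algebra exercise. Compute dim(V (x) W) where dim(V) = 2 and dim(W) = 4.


The dimension of a tensor product is the product of dimensions.
dim(V) = 2, dim(W) = 4
dim(V (x) W) = 2 * 4 = 8

8


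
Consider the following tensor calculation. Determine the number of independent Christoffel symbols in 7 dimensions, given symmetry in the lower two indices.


Christoffel symbols Gamma^k_{ij} are symmetric in i,j, so there are d * d(d+1)/2 independent symbols.
d = 7
d(d+1)/2 = 7 * 8 / 2 = 28
Total = 7 * 28 = 196

196


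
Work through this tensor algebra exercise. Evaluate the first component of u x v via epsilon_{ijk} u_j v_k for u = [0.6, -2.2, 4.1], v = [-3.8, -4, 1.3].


(u x v)_1 = sum_{j,k} epsilon_{1jk} u_j v_k. Only permutations of (1,2,3) contribute; the two non-zero terms are:
eps_{123} u_2 v_3 = 1 * -2.2 * 1.3 = -2.86
eps_{132} u_3 v_2 = -1 * 4.1 * -4 = 16.4
(u x v)_1 = 13.54

13.54


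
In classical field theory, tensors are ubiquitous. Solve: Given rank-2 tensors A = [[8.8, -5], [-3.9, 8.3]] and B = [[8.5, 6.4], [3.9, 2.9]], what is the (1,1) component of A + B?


Tensor addition is component-wise: (A + B)_{ij} = A_{ij} + B_{ij}.
A_{11} = 8.8
B_{11} = 8.5
(A + B)_{11} = 8.8 + 8.5 = 17.3

17.3


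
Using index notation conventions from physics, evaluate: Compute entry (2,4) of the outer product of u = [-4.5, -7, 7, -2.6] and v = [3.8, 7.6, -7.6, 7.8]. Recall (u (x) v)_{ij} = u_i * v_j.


The outer product entry T_{ij} = u_i * v_j.
We need i=2, j=4.
u_2 = -7, v_4 = 7.8
T_{2,4} = -7 * 7.8 = -54.6

-54.6


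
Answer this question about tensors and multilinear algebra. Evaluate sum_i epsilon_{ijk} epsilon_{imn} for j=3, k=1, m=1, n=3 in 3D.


Using the identity: epsilon_{ijk} epsilon_{imn} = delta_{jm} delta_{kn} - delta_{jn} delta_{km}.
delta_{31} = 0
delta_{13} = 0
delta_{33} = 1
delta_{11} = 1
Result = 0 * 0 - 1 * 1 = 0 - 1 = -1

-1


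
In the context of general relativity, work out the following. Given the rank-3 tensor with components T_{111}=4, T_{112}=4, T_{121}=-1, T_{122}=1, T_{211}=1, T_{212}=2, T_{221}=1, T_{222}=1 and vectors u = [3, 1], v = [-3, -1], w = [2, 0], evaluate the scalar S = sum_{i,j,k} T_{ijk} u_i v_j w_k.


S = sum over i,j,k of T_{ijk} u_i v_j w_k. Expanding all 8 terms:
T_{111}*u_1*v_1*w_1 = 4*3*-3*2 = -72  (running total: -72)
T_{112}*u_1*v_1*w_2 = 4*3*-3*0 = 0  (running total: -72)
T_{121}*u_1*v_2*w_1 = -1*3*-1*2 = 6  (running total: -66)
T_{122}*u_1*v_2*w_2 = 1*3*-1*0 = 0  (running total: -66)
T_{211}*u_2*v_1*w_1 = 1*1*-3*2 = -6  (running total: -72)
T_{212}*u_2*v_1*w_2 = 2*1*-3*0 = 0  (running total: -72)
T_{221}*u_2*v_2*w_1 = 1*1*-1*2 = -2  (running total: -74)
T_{222}*u_2*v_2*w_2 = 1*1*-1*0 = 0  (running total: -74)
S = -74

-74


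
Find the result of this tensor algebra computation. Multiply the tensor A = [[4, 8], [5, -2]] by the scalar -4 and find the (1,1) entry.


Scalar multiplication: (cA)_{ij} = c * A_{ij}.
c = -4
A_{11} = 4
(cA)_{11} = -4 * 4 = -16

-16


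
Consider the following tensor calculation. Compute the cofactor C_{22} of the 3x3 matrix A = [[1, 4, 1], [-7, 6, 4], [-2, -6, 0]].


To find cofactor C_{22}, delete row 2 and column 2.
The resulting 2x2 submatrix is: [[1, 1], [-2, 0]]
Minor M_{22} = 1*0 - 1*-2
  = 0 - -2 = 2
Sign = (-1)^(2+2) = (-1)^4 = 1
Cofactor C_{22} = 1 * 2 = 2

2


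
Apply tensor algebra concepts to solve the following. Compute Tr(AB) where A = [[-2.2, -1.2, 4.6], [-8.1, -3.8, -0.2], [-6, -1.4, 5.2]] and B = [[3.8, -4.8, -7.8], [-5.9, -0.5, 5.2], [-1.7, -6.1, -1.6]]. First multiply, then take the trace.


Tr(AB) = sum_i (AB)_{ii} where (AB)_{ii} = sum_k A_{ik} B_{ki}.
(AB)_{11} = -2.2*3.8 + -1.2*-5.9 + 4.6*-1.7 = -9.1
(AB)_{22} = -8.1*-4.8 + -3.8*-0.5 + -0.2*-6.1 = 42
(AB)_{33} = -6*-7.8 + -1.4*5.2 + 5.2*-1.6 = 31.2
Tr(AB) = -9.1 + 42 + 31.2 = 64.1

64.1


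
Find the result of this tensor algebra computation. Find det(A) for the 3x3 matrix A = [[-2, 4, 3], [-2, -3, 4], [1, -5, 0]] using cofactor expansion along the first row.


Expanding along the first row, det(A) = a11*M_11 - a12*M_12 + a13*M_13, where M_1j is the (1,j) minor.
Minor M_11 = -3*0 - 4*-5 = 20
Minor M_12 = -2*0 - 4*1 = -4
Minor M_13 = -2*-5 - -3*1 = 13
det = -2*(20) - 4*(-4) + 3*(13)
    = -40 - -16 + 39
    = 15

15


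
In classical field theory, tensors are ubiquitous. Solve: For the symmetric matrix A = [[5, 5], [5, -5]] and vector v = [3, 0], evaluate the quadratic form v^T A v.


First compute Av:
(Av)_1 = 5*3 + 5*0 = 15
(Av)_2 = 5*3 + -5*0 = 15
Av = [15, 15]
Then v^T (Av) = 3*15 + 0*15
= 45 + 0 = 45

45


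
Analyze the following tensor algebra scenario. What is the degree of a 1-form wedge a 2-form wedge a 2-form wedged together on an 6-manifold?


The degree of a wedge product is the sum of the degrees of the individual forms.
Degrees: 1, 2, 2
Total degree = 1 + 2 + 2 = 5

5


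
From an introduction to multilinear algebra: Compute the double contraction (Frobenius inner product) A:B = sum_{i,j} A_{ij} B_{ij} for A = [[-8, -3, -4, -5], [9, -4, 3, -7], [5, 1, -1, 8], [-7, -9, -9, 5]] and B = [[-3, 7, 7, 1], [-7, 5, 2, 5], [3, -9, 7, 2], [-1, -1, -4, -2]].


A:B = sum over all i,j of A_{ij} * B_{ij}.
Row 1: -8*-3=24, -3*7=-21, -4*7=-28, -5*1=-5 => row sum = -30
Row 2: 9*-7=-63, -4*5=-20, 3*2=6, -7*5=-35 => row sum = -112
Row 3: 5*3=15, 1*-9=-9, -1*7=-7, 8*2=16 => row sum = 15
Row 4: -7*-1=7, -9*-1=9, -9*-4=36, 5*-2=-10 => row sum = 42
Total = -30 + -112 + 15 + 42 = -85

-85


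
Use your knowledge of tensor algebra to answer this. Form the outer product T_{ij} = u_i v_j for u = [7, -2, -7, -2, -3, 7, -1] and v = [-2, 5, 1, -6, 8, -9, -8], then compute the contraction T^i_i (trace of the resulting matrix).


The outer product gives T_{ij} = u_i v_j.
The trace (contraction) is Tr(T) = sum_i T_{ii} = sum_i u_i v_i.
Diagonal entries:
T_{11} = u_1 * v_1 = 7 * -2 = -14
T_{22} = u_2 * v_2 = -2 * 5 = -10
T_{33} = u_3 * v_3 = -7 * 1 = -7
T_{44} = u_4 * v_4 = -2 * -6 = 12
T_{55} = u_5 * v_5 = -3 * 8 = -24
T_{66} = u_6 * v_6 = 7 * -9 = -63
T_{77} = u_7 * v_7 = -1 * -8 = 8
Tr(T) = -14 + -10 + -7 + 12 + -24 + -63 + 8 = -98

-98


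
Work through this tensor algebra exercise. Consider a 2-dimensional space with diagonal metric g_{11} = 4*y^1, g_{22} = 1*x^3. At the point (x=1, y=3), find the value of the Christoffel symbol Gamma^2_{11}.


For a diagonal metric, Gamma^k_{ij} = (1/2) g^{kk} (dg_{ik}/dx_j + dg_{jk}/dx_i - dg_{ij}/dx_k).
The metric is diagonal, so g_{ab} = 0 for a != b.
At the given point: g_{11} = 12, g_{22} = 1
g^{22} = 1/1
dg_{12}/dx_1 = 0 (off-diagonal)
dg_{12}/dx_1 = 0 (off-diagonal)
dg_{11}/dx_2 = dg_{11}/dx_2 = 4
Numerator = 0 + 0 - 4 = -4
Gamma^2_{11} = -4 / (2 * 1) = -2

-2


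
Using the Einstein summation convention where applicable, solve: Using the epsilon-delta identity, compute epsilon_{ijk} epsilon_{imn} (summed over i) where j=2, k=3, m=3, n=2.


Using the identity: epsilon_{ijk} epsilon_{imn} = delta_{jm} delta_{kn} - delta_{jn} delta_{km}.
delta_{23} = 0
delta_{32} = 0
delta_{22} = 1
delta_{33} = 1
Result = 0 * 0 - 1 * 1 = 0 - 1 = -1

-1


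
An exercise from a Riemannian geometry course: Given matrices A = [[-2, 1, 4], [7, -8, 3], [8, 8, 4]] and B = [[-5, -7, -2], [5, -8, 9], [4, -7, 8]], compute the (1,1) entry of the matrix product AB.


(AB)_{ij} = sum_k A_{ik} B_{kj}.
For i=1, j=1:
A_{11} * B_{11} = -2 * -5 = 10
A_{12} * B_{21} = 1 * 5 = 5
A_{13} * B_{31} = 4 * 4 = 16
Sum = 10 + 5 + 16 = 31

31


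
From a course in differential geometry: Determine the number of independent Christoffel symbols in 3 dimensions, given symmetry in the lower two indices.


Christoffel symbols Gamma^k_{ij} are symmetric in i,j, so there are d * d(d+1)/2 independent symbols.
d = 3
d(d+1)/2 = 3 * 4 / 2 = 6
Total = 3 * 6 = 18

18


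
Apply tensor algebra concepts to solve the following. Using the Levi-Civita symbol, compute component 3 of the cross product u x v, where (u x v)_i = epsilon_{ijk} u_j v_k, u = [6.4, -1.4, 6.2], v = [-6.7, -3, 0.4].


(u x v)_3 = sum_{j,k} epsilon_{3jk} u_j v_k. Only permutations of (1,2,3) contribute; the two non-zero terms are:
eps_{312} u_1 v_2 = 1 * 6.4 * -3 = -19.2
eps_{321} u_2 v_1 = -1 * -1.4 * -6.7 = -9.38
(u x v)_3 = -28.58

-28.58


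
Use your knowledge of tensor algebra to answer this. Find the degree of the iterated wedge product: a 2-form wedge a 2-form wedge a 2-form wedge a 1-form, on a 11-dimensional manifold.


The degree of a wedge product is the sum of the degrees of the individual forms.
Degrees: 2, 2, 2, 1
Total degree = 2 + 2 + 2 + 1 = 7

7


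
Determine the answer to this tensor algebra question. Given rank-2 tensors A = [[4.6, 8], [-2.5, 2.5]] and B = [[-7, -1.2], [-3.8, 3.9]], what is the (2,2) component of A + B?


Tensor addition is component-wise: (A + B)_{ij} = A_{ij} + B_{ij}.
A_{22} = 2.5
B_{22} = 3.9
(A + B)_{22} = 2.5 + 3.9 = 6.4

6.4


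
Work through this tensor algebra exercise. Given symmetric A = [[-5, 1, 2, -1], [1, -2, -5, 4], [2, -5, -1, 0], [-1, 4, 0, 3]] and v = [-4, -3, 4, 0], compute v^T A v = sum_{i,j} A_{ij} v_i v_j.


First compute Av:
(Av)_1 = -5*-4 + 1*-3 + 2*4 + -1*0 = 25
(Av)_2 = 1*-4 + -2*-3 + -5*4 + 4*0 = -18
(Av)_3 = 2*-4 + -5*-3 + -1*4 + 0*0 = 3
(Av)_4 = -1*-4 + 4*-3 + 0*4 + 3*0 = -8
Av = [25, -18, 3, -8]
Then v^T (Av) = -4*25 + -3*-18 + 4*3 + 0*-8
= -100 + 54 + 12 + 0 = -34

-34


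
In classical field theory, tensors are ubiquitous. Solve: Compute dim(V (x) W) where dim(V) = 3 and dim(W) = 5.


The dimension of a tensor product is the product of dimensions.
dim(V) = 3, dim(W) = 5
dim(V (x) W) = 3 * 5 = 15

15


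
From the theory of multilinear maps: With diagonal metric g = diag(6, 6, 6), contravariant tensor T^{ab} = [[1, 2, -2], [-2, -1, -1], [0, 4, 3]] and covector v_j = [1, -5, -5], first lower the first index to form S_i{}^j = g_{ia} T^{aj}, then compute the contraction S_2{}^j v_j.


Step 1: lower the first index. For a diagonal metric, g_{ia} T^{aj} = g_{ii} T^{ij} (no sum on i).
g_{22} = 6
S_2{}^1 = 6 * T^{21} = 6 * -2 = -12
S_2{}^2 = 6 * T^{22} = 6 * -1 = -6
S_2{}^3 = 6 * T^{23} = 6 * -1 = -6
Step 2: contract S_2{}^j with v_j.
S_2{}^1 * v_1 = -12 * 1 = -12
S_2{}^2 * v_2 = -6 * -5 = 30
S_2{}^3 * v_3 = -6 * -5 = 30
Result = -12 + 30 + 30 = 48

48


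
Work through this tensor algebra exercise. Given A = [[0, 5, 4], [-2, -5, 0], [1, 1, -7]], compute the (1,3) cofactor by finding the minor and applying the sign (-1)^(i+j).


To find cofactor C_{13}, delete row 1 and column 3.
The resulting 2x2 submatrix is: [[-2, -5], [1, 1]]
Minor M_{13} = -2*1 - -5*1
  = -2 - -5 = 3
Sign = (-1)^(1+3) = (-1)^4 = 1
Cofactor C_{13} = 1 * 3 = 3

3


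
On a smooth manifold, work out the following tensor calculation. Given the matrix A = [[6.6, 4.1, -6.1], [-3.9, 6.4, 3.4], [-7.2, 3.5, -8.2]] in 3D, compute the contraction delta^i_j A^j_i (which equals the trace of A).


The contraction (trace) of a rank-2 tensor is the sum of its diagonal elements.
Diagonal entries: A[1,1] = 6.6, A[2,2] = 6.4, A[3,3] = -8.2
Tr(A) = 6.6 + 6.4 + -8.2 = 4.8

4.8


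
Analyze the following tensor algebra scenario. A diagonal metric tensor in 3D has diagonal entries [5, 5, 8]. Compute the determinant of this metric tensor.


For a diagonal metric, the determinant is the product of diagonal entries.
Diagonal entries: 5, 5, 8
det(g) = 5 * 5 * 8 = 200

200


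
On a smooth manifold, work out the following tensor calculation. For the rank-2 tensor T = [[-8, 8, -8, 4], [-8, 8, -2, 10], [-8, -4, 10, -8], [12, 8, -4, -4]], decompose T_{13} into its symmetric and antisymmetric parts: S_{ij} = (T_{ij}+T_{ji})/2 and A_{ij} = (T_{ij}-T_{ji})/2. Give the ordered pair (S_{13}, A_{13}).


T_{13} = -8
T_{31} = -8
S_{13} = (-8 + -8)/2 = -16/2 = -8
A_{13} = (-8 - -8)/2 = 0/2 = 0
Check: S + A = -8 + 0 = -8 = T_{13}.

(-8, 0)


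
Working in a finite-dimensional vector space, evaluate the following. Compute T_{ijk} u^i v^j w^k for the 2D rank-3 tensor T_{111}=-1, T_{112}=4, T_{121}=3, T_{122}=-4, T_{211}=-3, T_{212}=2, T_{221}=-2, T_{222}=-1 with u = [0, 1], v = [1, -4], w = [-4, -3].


S = sum over i,j,k of T_{ijk} u_i v_j w_k. Expanding all 8 terms:
T_{111}*u_1*v_1*w_1 = -1*0*1*-4 = 0  (running total: 0)
T_{112}*u_1*v_1*w_2 = 4*0*1*-3 = 0  (running total: 0)
T_{121}*u_1*v_2*w_1 = 3*0*-4*-4 = 0  (running total: 0)
T_{122}*u_1*v_2*w_2 = -4*0*-4*-3 = 0  (running total: 0)
T_{211}*u_2*v_1*w_1 = -3*1*1*-4 = 12  (running total: 12)
T_{212}*u_2*v_1*w_2 = 2*1*1*-3 = -6  (running total: 6)
T_{221}*u_2*v_2*w_1 = -2*1*-4*-4 = -32  (running total: -26)
T_{222}*u_2*v_2*w_2 = -1*1*-4*-3 = -12  (running total: -38)
S = -38

-38


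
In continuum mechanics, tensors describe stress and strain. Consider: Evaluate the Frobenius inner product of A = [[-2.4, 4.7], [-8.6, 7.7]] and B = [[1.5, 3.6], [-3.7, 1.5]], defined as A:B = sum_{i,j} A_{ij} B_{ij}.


A:B = sum over all i,j of A_{ij} * B_{ij}.
Row 1: -2.4*1.5=-3.6, 4.7*3.6=16.92 => row sum = 13.32
Row 2: -8.6*-3.7=31.82, 7.7*1.5=11.55 => row sum = 43.37
Total = 13.32 + 43.37 = 56.69

56.69


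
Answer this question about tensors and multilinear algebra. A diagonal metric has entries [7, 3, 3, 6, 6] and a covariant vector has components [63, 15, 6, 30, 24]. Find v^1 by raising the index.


To raise an index with a diagonal metric: v^i = v_i / g_{ii}.
For index 1: v_1 = 63, g_{11} = 7
v^1 = 63 / 7 = 9

9


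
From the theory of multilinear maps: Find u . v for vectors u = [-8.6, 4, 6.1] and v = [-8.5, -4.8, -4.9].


The inner product u . v = sum of u_i * v_i.
Term-by-term: -8.6 * -8.5, 4 * -4.8, 6.1 * -4.9
Products: 73.1, -19.2, -29.89
Sum = 73.1 + -19.2 + -29.89 = 24.01

24.01


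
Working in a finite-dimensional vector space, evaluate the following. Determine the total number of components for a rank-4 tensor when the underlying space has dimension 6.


The number of components of a rank-r tensor in d dimensions is d^r.
Here d = 6 and r = 4.
6^4 = 1296

1296


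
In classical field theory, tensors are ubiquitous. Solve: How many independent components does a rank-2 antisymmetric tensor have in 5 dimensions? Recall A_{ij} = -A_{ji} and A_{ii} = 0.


An antisymmetric rank-2 tensor satisfies A_{ij} = -A_{ji}, so diagonal entries are zero.
The independent components are the upper-triangular entries: C(n, 2) = n(n-1)/2.
n = 5
C(5, 2) = 5 * 4 / 2 = 20 / 2 = 10

10


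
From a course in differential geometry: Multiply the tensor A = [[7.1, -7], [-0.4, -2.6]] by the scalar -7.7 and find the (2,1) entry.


Scalar multiplication: (cA)_{ij} = c * A_{ij}.
c = -7.7
A_{21} = -0.4
(cA)_{21} = -7.7 * -0.4 = 3.08

3.08


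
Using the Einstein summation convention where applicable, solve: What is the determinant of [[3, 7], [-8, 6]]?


For a 2x2 matrix [[a, b], [c, d]], det = a*d - b*c.
a = 3, b = 7, c = -8, d = 6
a*d = 3 * 6 = 18
b*c = 7 * -8 = -56
det = 18 - -56 = 74

74


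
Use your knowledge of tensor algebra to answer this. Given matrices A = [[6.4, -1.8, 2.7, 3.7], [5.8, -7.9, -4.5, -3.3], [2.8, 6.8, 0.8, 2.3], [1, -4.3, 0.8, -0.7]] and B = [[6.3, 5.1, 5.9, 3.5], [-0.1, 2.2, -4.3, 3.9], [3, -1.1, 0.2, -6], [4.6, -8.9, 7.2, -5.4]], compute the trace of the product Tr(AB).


Tr(AB) = sum_i (AB)_{ii} where (AB)_{ii} = sum_k A_{ik} B_{ki}.
(AB)_{11} = 6.4*6.3 + -1.8*-0.1 + 2.7*3 + 3.7*4.6 = 65.62
(AB)_{22} = 5.8*5.1 + -7.9*2.2 + -4.5*-1.1 + -3.3*-8.9 = 46.52
(AB)_{33} = 2.8*5.9 + 6.8*-4.3 + 0.8*0.2 + 2.3*7.2 = 4
(AB)_{44} = 1*3.5 + -4.3*3.9 + 0.8*-6 + -0.7*-5.4 = -14.29
Tr(AB) = 65.62 + 46.52 + 4 + -14.29 = 101.85

101.85


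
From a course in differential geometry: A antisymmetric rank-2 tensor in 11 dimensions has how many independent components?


A antisymmetric rank-2 tensor in d dimensions has d(d-1)/2 independent components.
d = 11
d(d-1)/2 = 11 * 10 / 2 = 110 / 2 = 55

55


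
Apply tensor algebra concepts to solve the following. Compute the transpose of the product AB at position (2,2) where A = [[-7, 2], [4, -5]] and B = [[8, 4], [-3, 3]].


(AB)^T_{ij} = (AB)_{ji} = sum_k A_{jk} B_{ki}.
For i=2, j=2 we need (AB)_{22}:
A_{21} * B_{12} = 4 * 4 = 16
A_{22} * B_{22} = -5 * 3 = -15
Sum = 16 + -15 = 1

1


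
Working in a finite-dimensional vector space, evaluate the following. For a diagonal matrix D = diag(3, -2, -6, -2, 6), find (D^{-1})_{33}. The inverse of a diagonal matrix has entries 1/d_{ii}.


For a diagonal matrix, the inverse has entries (D^{-1})_{ii} = 1/d_{ii}.
The diagonal entries are: d_{11} = 3, d_{22} = -2, d_{33} = -6, d_{44} = -2, d_{55} = 6
We need (D^{-1})_{33} = 1/d_{33} = 1/-6 = -1/6

-1/6


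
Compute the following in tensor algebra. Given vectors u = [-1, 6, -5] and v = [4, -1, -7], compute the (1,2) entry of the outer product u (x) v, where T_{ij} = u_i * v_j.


The outer product entry T_{ij} = u_i * v_j.
We need i=1, j=2.
u_1 = -1, v_2 = -1
T_{1,2} = -1 * -1 = 1

1


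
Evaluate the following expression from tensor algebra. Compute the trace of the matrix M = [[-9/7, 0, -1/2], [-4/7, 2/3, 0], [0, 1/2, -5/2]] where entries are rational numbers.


The trace is the sum of diagonal entries.
Diagonal: M[1,1] = -9/7, M[2,2] = 2/3, M[3,3] = -5/2
Tr(M) = -9/7 + 2/3 + -5/2
Computing step by step:
After adding M[1,1]: -9/7
After adding M[2,2]: -13/21
After adding M[3,3]: -131/42
Tr(M) = -131/42

-131/42


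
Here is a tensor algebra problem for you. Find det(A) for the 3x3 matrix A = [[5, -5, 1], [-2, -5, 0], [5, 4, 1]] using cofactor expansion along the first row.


Expanding along the first row, det(A) = a11*M_11 - a12*M_12 + a13*M_13, where M_1j is the (1,j) minor.
Minor M_11 = -5*1 - 0*4 = -5
Minor M_12 = -2*1 - 0*5 = -2
Minor M_13 = -2*4 - -5*5 = 17
det = 5*(-5) - -5*(-2) + 1*(17)
    = -25 - 10 + 17
    = -18

-18


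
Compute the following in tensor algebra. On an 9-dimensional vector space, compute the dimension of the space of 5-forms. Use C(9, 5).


The dimension of the space of p-forms on an n-dimensional space is C(n, p).
n = 9, p = 5
C(9, 5) = 9! / (5! * 4!) = 126

126


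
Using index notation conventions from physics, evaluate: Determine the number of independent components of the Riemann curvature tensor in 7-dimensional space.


The Riemann tensor in d dimensions has d^2(d^2 - 1)/12 independent components.
d = 7, so d^2 = 49
d^2 - 1 = 48
d^2(d^2 - 1) = 49 * 48 = 2352
Divide by 12: 2352 / 12 = 196

196


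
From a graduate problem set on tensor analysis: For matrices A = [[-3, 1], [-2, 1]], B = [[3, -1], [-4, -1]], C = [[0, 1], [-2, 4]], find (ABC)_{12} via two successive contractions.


(ABC)_{12} = sum_m (AB)_{1m} C_{m2}. First compute row 1 of AB.
(AB)_{11} = -3*3 + 1*-4 = -13
(AB)_{12} = -3*-1 + 1*-1 = 2
Now contract with column 2 of C:
(AB)_{11} * C_{12} = -13 * 1 = -13
(AB)_{12} * C_{22} = 2 * 4 = 8
(ABC)_{12} = -13 + 8 = -5

-5


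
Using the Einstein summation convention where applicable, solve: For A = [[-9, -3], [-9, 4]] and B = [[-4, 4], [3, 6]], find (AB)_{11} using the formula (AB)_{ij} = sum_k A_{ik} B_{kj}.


(AB)_{ij} = sum_k A_{ik} B_{kj}.
For i=1, j=1:
A_{11} * B_{11} = -9 * -4 = 36
A_{12} * B_{21} = -3 * 3 = -9
Sum = 36 + -9 = 27

27


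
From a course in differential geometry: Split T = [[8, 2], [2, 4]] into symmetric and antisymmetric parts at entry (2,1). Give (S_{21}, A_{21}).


T_{21} = 2
T_{12} = 2
S_{21} = (2 + 2)/2 = 4/2 = 2
A_{21} = (2 - 2)/2 = 0/2 = 0
Check: S + A = 2 + 0 = 2 = T_{21}.

(2, 0)


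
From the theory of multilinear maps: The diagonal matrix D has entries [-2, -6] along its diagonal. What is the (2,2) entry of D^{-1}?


For a diagonal matrix, the inverse has entries (D^{-1})_{ii} = 1/d_{ii}.
The diagonal entries are: d_{11} = -2, d_{22} = -6
We need (D^{-1})_{22} = 1/d_{22} = 1/-6 = -1/6

-1/6


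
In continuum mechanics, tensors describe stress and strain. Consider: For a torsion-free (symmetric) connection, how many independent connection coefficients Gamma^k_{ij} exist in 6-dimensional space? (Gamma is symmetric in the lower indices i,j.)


Christoffel symbols Gamma^k_{ij} are symmetric in i,j, so there are d * d(d+1)/2 independent symbols.
d = 6
d(d+1)/2 = 6 * 7 / 2 = 21
Total = 6 * 21 = 126

126


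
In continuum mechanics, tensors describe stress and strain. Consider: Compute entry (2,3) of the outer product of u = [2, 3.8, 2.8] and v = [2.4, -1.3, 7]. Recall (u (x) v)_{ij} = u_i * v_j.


The outer product entry T_{ij} = u_i * v_j.
We need i=2, j=3.
u_2 = 3.8, v_3 = 7
T_{2,3} = 3.8 * 7 = 26.6

26.6


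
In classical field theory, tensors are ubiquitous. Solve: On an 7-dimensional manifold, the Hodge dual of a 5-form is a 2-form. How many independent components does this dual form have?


The Hodge dual of a p-form on an n-dimensional manifold is an (n-p)-form.
n = 7, p = 5, so dual degree = 7 - 5 = 2
The number of components is C(n, n-p) = C(7, 2) = 21

21


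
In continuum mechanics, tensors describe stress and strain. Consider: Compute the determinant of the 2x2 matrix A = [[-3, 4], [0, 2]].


For a 2x2 matrix [[a, b], [c, d]], det = a*d - b*c.
a = -3, b = 4, c = 0, d = 2
a*d = -3 * 2 = -6
b*c = 4 * 0 = 0
det = -6 - 0 = -6

-6


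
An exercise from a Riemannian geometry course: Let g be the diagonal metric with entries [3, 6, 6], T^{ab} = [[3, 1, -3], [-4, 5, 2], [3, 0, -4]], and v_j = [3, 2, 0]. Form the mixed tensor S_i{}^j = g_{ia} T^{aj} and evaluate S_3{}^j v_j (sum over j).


Step 1: lower the first index. For a diagonal metric, g_{ia} T^{aj} = g_{ii} T^{ij} (no sum on i).
g_{33} = 6
S_3{}^1 = 6 * T^{31} = 6 * 3 = 18
S_3{}^2 = 6 * T^{32} = 6 * 0 = 0
S_3{}^3 = 6 * T^{33} = 6 * -4 = -24
Step 2: contract S_3{}^j with v_j.
S_3{}^1 * v_1 = 18 * 3 = 54
S_3{}^2 * v_2 = 0 * 2 = 0
S_3{}^3 * v_3 = -24 * 0 = 0
Result = 54 + 0 + 0 = 54

54


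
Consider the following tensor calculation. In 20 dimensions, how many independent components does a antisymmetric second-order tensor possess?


A antisymmetric rank-2 tensor in d dimensions has d(d-1)/2 independent components.
d = 20
d(d-1)/2 = 20 * 19 / 2 = 380 / 2 = 190

190


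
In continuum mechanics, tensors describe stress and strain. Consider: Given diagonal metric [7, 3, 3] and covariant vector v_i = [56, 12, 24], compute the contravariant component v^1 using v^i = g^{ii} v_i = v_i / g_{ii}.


To raise an index with a diagonal metric: v^i = v_i / g_{ii}.
For index 1: v_1 = 56, g_{11} = 7
v^1 = 56 / 7 = 8

8


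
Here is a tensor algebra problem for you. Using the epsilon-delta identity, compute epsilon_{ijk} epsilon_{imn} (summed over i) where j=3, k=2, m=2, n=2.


Using the identity: epsilon_{ijk} epsilon_{imn} = delta_{jm} delta_{kn} - delta_{jn} delta_{km}.
delta_{32} = 0
delta_{22} = 1
delta_{32} = 0
delta_{22} = 1
Result = 0 * 1 - 0 * 1 = 0 - 0 = 0

0
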